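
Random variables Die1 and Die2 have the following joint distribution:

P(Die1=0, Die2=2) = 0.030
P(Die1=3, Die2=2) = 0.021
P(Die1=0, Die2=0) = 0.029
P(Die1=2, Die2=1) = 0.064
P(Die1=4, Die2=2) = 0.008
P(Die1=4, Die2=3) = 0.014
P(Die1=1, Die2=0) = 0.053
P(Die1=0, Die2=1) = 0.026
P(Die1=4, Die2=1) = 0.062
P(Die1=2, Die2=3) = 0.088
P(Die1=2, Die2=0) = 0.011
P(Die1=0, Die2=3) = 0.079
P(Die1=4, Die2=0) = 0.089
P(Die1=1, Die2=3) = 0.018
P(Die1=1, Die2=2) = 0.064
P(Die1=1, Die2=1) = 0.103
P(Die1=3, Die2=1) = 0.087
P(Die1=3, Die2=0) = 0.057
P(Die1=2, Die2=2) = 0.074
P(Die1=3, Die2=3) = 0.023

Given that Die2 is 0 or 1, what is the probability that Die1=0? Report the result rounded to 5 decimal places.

0.09466

P(Die2=0) = 0.029 + 0.053 + 0.011 + 0.057 + 0.089 = 0.239.
P(Die2=1) = 0.026 + 0.103 + 0.064 + 0.087 + 0.062 = 0.342.
P(Die2 ∈ {0, 1}) = 0.239 + 0.342 = 0.581; P(Die1=0, Die2 ∈ {0, 1}) = 0.029 + 0.026 = 0.055.
P(Die1=0 | Die2 ∈ {0, 1}) = 0.055/0.581 = 0.09466.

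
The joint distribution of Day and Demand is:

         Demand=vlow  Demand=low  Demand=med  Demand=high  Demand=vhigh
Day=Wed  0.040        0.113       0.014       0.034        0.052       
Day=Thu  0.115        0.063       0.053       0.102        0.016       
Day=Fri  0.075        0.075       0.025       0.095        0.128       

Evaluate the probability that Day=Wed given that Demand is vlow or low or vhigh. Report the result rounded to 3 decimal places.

0.303

P(Demand=vlow) = 0.040 + 0.115 + 0.075 = 0.230.
P(Demand=low) = 0.113 + 0.063 + 0.075 = 0.251.
P(Demand=vhigh) = 0.052 + 0.016 + 0.128 = 0.196.
P(Demand ∈ {vlow, low, vhigh}) = 0.230 + 0.251 + 0.196 = 0.677; P(Day=Wed, Demand ∈ {vlow, low, vhigh}) = 0.040 + 0.113 + 0.052 = 0.205.
P(Day=Wed | Demand ∈ {vlow, low, vhigh}) = 0.205/0.677 = 0.303.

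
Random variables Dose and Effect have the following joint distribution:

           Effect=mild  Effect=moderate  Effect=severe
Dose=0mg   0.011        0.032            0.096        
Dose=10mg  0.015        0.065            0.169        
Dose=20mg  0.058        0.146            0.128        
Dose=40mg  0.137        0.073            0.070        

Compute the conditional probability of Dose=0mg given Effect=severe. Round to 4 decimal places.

P(Effect=severe) = 0.096 + 0.169 + 0.128 + 0.070 = 0.463.
P(Dose=0mg | Effect=severe) = 0.096/0.463 = 0.2073.

0.2073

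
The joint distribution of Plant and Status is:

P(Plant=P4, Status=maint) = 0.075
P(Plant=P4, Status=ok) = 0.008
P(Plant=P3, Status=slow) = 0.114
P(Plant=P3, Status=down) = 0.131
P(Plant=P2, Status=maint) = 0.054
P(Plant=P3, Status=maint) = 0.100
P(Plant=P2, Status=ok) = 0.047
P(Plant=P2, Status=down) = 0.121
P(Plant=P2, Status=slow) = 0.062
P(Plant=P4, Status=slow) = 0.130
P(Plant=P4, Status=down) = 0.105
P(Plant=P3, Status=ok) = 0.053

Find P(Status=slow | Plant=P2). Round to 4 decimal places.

0.2183

P(Plant=P2) = 0.047 + 0.062 + 0.121 + 0.054 = 0.284.
P(Status=slow | Plant=P2) = 0.062/0.284 = 0.2183.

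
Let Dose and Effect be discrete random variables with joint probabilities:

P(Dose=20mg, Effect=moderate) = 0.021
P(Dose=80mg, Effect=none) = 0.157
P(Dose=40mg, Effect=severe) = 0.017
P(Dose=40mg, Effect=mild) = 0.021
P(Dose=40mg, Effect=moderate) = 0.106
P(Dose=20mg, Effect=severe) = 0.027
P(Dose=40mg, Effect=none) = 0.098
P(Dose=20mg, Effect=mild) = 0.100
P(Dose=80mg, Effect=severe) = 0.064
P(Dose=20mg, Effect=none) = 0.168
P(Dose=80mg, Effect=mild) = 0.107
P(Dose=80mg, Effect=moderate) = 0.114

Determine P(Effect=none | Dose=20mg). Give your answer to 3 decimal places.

P(Dose=20mg) = 0.168 + 0.100 + 0.021 + 0.027 = 0.316.
P(Effect=none | Dose=20mg) = 0.168/0.316 = 0.532.

0.532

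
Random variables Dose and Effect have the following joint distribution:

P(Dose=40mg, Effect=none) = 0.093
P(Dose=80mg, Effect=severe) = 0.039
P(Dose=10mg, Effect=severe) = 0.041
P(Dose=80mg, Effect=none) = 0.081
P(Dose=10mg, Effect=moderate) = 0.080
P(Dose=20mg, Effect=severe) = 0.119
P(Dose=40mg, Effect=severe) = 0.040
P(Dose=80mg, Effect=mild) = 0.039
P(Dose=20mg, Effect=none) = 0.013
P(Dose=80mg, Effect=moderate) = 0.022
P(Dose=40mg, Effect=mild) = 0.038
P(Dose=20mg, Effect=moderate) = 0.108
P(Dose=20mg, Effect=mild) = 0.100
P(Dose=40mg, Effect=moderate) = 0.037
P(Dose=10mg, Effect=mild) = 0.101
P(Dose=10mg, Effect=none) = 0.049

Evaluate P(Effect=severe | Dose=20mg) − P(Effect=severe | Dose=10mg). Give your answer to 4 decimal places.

P(Dose=20mg) = 0.013 + 0.100 + 0.108 + 0.119 = 0.340; P(Effect=severe | Dose=20mg) = 0.119/0.340 = 0.35000.
P(Dose=10mg) = 0.049 + 0.101 + 0.080 + 0.041 = 0.271; P(Effect=severe | Dose=10mg) = 0.041/0.271 = 0.15129.
Difference = 0.1987.

0.1987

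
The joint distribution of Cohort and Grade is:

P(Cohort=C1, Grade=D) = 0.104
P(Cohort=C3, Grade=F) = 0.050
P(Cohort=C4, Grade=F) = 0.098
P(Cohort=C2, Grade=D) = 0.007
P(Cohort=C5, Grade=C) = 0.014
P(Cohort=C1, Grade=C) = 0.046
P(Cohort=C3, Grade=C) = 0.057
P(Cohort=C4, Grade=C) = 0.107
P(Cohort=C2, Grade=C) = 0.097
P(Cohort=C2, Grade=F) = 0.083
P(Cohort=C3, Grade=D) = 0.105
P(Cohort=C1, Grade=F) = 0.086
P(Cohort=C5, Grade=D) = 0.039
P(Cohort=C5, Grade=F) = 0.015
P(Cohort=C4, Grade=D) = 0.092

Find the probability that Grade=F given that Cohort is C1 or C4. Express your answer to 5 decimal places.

P(Cohort=C1) = 0.046 + 0.104 + 0.086 = 0.236.
P(Cohort=C4) = 0.107 + 0.092 + 0.098 = 0.297.
P(Cohort ∈ {C1, C4}) = 0.236 + 0.297 = 0.533; P(Grade=F, Cohort ∈ {C1, C4}) = 0.086 + 0.098 = 0.184.
P(Grade=F | Cohort ∈ {C1, C4}) = 0.184/0.533 = 0.34522.

0.34522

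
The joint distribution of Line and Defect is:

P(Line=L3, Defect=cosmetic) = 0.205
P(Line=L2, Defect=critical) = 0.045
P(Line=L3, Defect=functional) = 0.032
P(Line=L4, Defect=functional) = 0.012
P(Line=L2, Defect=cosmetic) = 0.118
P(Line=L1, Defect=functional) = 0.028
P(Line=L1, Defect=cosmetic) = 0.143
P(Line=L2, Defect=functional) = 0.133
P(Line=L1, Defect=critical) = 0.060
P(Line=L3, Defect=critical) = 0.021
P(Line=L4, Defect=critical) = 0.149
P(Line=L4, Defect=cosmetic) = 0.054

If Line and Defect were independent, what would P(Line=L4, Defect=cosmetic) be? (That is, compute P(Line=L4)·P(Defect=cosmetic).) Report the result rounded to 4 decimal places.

P(Line=L4) = 0.054 + 0.012 + 0.149 = 0.215.
P(Defect=cosmetic) = 0.143 + 0.118 + 0.205 + 0.054 = 0.520.
Product: 0.215 × 0.520 = 0.1118.

0.1118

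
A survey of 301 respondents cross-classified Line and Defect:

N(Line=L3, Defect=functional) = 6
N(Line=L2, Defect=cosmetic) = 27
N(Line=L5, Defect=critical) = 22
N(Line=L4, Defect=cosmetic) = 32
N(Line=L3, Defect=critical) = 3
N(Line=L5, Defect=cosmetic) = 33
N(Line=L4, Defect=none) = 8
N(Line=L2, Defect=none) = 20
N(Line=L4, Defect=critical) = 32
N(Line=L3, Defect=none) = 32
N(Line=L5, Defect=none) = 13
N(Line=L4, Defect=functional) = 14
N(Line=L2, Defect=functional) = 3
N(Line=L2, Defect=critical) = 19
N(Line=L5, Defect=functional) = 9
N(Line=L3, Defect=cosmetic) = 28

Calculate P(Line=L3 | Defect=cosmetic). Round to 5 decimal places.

0.23333

Total with Defect=cosmetic: 27 + 28 + 32 + 33 = 120.
P(Line=L3 | Defect=cosmetic) = 28/120 = 0.23333.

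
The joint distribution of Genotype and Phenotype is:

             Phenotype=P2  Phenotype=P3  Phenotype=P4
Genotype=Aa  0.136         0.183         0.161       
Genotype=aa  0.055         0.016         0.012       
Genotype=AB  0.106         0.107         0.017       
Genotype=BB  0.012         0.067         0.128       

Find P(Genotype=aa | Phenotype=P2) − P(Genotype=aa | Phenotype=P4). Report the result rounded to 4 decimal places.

0.1403

P(Phenotype=P2) = 0.136 + 0.055 + 0.106 + 0.012 = 0.309; P(Genotype=aa | Phenotype=P2) = 0.055/0.309 = 0.17799.
P(Phenotype=P4) = 0.161 + 0.012 + 0.017 + 0.128 = 0.318; P(Genotype=aa | Phenotype=P4) = 0.012/0.318 = 0.03774.
Difference = 0.1403.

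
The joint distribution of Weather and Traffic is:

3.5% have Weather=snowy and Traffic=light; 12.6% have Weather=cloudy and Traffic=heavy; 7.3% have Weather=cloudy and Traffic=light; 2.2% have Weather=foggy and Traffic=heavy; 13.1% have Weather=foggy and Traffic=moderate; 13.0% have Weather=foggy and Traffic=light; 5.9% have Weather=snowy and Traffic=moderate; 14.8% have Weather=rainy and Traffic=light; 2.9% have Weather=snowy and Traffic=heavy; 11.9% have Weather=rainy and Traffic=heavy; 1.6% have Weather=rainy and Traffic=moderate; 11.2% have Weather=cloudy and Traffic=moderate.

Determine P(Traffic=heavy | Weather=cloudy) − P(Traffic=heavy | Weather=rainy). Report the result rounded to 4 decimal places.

-0.0154

P(Weather=cloudy) = 0.073 + 0.112 + 0.126 = 0.311; P(Traffic=heavy | Weather=cloudy) = 0.126/0.311 = 0.40514.
P(Weather=rainy) = 0.148 + 0.016 + 0.119 = 0.283; P(Traffic=heavy | Weather=rainy) = 0.119/0.283 = 0.42049.
Difference = -0.0154.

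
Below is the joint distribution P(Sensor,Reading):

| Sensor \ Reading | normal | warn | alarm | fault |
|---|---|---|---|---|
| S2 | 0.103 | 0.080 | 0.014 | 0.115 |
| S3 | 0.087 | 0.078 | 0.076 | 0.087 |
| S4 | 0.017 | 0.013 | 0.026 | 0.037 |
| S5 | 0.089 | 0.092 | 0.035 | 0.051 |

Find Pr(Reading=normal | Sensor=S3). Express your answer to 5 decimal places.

0.26524

P(Sensor=S3) = 0.087 + 0.078 + 0.076 + 0.087 = 0.328.
P(Reading=normal | Sensor=S3) = 0.087/0.328 = 0.26524.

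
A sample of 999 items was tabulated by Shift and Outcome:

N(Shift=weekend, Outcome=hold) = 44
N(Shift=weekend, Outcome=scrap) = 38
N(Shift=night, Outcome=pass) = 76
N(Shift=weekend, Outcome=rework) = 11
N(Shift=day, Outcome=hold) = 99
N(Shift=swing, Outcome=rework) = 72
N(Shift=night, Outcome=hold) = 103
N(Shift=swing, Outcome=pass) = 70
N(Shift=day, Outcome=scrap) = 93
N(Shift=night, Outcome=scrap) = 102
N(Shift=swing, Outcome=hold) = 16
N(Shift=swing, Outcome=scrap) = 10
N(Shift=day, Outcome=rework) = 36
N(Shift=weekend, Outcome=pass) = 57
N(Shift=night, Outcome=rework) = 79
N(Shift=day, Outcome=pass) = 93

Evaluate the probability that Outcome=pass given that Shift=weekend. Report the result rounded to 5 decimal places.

Total with Shift=weekend: 57 + 11 + 38 + 44 = 150.
P(Outcome=pass | Shift=weekend) = 57/150 = 0.38000.

0.38000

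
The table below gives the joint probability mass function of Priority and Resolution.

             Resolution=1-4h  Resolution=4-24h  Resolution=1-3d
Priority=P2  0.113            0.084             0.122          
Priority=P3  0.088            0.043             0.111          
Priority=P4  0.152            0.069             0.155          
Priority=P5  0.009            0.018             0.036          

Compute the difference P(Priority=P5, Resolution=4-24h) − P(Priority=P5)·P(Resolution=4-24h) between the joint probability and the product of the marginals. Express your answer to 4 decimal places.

0.0045

P(Priority=P5) = 0.009 + 0.018 + 0.036 = 0.063.
P(Resolution=4-24h) = 0.084 + 0.043 + 0.069 + 0.018 = 0.214.
P(Priority=P5, Resolution=4-24h) − P(Priority=P5)P(Resolution=4-24h) = 0.018 − 0.063×0.214 = 0.0045.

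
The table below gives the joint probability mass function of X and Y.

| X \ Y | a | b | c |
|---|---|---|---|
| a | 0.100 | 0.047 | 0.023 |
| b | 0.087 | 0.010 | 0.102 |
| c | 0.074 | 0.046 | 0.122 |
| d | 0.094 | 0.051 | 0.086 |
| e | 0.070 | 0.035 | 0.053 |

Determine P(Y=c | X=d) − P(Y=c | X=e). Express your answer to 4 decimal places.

0.0369

P(X=d) = 0.094 + 0.051 + 0.086 = 0.231; P(Y=c | X=d) = 0.086/0.231 = 0.37229.
P(X=e) = 0.070 + 0.035 + 0.053 = 0.158; P(Y=c | X=e) = 0.053/0.158 = 0.33544.
Difference = 0.0369.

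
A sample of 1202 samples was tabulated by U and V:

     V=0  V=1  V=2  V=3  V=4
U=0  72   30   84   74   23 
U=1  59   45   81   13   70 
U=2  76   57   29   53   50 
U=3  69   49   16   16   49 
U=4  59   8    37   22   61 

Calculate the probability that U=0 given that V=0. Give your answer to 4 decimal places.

0.2149

Total with V=0: 72 + 59 + 76 + 69 + 59 = 335.
P(U=0 | V=0) = 72/335 = 0.2149.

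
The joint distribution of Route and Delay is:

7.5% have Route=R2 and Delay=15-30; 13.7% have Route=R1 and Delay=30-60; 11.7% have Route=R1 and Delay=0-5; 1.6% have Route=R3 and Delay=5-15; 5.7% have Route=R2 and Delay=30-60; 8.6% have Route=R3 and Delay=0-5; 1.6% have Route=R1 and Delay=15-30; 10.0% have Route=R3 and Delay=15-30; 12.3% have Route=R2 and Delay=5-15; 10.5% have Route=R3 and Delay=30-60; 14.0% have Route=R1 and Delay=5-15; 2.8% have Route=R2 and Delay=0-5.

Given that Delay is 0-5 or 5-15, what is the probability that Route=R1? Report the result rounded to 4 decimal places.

0.5039

P(Delay=0-5) = 0.117 + 0.028 + 0.086 = 0.231.
P(Delay=5-15) = 0.140 + 0.123 + 0.016 = 0.279.
P(Delay ∈ {0-5, 5-15}) = 0.231 + 0.279 = 0.510; P(Route=R1, Delay ∈ {0-5, 5-15}) = 0.117 + 0.140 = 0.257.
P(Route=R1 | Delay ∈ {0-5, 5-15}) = 0.257/0.510 = 0.5039.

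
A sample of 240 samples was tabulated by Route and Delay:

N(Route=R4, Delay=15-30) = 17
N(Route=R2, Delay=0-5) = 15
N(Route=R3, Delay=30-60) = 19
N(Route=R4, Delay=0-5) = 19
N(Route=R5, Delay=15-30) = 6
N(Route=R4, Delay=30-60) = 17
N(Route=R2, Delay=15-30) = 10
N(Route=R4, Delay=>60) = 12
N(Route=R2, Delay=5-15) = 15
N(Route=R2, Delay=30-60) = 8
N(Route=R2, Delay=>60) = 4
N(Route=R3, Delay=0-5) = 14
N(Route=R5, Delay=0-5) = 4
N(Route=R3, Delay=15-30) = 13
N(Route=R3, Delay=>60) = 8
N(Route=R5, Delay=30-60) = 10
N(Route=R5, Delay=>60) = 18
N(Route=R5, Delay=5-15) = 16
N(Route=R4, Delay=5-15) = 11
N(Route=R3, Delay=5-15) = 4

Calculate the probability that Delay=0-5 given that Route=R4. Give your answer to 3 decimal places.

0.250

Total with Route=R4: 19 + 11 + 17 + 17 + 12 = 76.
P(Delay=0-5 | Route=R4) = 19/76 = 0.250.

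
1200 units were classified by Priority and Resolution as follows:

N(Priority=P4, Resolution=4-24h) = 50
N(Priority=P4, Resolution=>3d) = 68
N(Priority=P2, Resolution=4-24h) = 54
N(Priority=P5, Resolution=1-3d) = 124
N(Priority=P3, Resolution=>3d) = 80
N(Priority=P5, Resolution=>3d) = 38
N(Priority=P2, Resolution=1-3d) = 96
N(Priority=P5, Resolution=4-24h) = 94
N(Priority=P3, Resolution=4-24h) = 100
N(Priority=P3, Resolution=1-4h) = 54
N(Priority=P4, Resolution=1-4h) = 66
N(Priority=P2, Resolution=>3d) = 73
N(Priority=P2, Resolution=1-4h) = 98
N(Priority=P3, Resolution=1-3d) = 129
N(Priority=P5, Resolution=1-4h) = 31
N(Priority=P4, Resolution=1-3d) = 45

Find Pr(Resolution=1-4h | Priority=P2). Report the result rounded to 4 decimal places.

0.3053

Total with Priority=P2: 98 + 54 + 96 + 73 = 321.
P(Resolution=1-4h | Priority=P2) = 98/321 = 0.3053.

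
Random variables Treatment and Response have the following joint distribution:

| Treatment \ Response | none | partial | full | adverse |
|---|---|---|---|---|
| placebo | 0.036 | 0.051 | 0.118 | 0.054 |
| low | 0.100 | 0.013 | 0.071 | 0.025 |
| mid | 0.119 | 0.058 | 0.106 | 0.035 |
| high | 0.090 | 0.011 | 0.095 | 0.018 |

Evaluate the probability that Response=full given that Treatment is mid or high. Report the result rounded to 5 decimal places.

0.37782

P(Treatment=mid) = 0.119 + 0.058 + 0.106 + 0.035 = 0.318.
P(Treatment=high) = 0.090 + 0.011 + 0.095 + 0.018 = 0.214.
P(Treatment ∈ {mid, high}) = 0.318 + 0.214 = 0.532; P(Response=full, Treatment ∈ {mid, high}) = 0.106 + 0.095 = 0.201.
P(Response=full | Treatment ∈ {mid, high}) = 0.201/0.532 = 0.37782.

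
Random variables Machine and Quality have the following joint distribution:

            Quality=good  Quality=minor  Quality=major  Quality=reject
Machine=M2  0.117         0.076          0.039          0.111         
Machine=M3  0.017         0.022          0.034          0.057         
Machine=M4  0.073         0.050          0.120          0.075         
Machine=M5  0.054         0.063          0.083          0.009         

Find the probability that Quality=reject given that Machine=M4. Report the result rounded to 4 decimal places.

0.2358

P(Machine=M4) = 0.073 + 0.050 + 0.120 + 0.075 = 0.318.
P(Quality=reject | Machine=M4) = 0.075/0.318 = 0.2358.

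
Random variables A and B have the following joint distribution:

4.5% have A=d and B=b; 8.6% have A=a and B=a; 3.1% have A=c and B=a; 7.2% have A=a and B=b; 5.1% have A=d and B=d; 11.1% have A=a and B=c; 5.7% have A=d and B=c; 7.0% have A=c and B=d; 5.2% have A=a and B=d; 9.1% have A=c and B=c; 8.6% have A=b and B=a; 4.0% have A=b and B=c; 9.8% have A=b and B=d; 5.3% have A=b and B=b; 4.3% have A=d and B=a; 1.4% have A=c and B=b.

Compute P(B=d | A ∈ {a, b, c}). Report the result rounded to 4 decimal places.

0.2736

P(A=a) = 0.086 + 0.072 + 0.111 + 0.052 = 0.321.
P(A=b) = 0.086 + 0.053 + 0.040 + 0.098 = 0.277.
P(A=c) = 0.031 + 0.014 + 0.091 + 0.070 = 0.206.
P(A ∈ {a, b, c}) = 0.321 + 0.277 + 0.206 = 0.804; P(B=d, A ∈ {a, b, c}) = 0.052 + 0.098 + 0.070 = 0.220.
P(B=d | A ∈ {a, b, c}) = 0.220/0.804 = 0.2736.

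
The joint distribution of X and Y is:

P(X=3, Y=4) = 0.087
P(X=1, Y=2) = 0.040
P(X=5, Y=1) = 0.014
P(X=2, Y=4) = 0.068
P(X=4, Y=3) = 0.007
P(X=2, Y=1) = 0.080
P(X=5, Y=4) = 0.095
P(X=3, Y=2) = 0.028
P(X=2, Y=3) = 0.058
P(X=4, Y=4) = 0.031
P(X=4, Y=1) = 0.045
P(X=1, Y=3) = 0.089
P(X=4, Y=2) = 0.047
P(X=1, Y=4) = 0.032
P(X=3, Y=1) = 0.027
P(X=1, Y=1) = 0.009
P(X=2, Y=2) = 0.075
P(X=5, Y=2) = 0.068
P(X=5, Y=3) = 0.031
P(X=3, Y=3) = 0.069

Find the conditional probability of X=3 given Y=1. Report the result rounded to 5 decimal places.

P(Y=1) = 0.009 + 0.080 + 0.027 + 0.045 + 0.014 = 0.175.
P(X=3 | Y=1) = 0.027/0.175 = 0.15429.

0.15429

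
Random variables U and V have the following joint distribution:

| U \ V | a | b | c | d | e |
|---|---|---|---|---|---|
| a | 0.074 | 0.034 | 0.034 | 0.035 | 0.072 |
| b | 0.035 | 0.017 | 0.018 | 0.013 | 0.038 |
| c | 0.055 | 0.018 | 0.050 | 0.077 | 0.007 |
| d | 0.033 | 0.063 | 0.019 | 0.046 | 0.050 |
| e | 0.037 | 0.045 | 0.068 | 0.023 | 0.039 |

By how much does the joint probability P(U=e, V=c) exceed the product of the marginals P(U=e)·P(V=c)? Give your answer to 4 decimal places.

0.0279

P(U=e) = 0.037 + 0.045 + 0.068 + 0.023 + 0.039 = 0.212.
P(V=c) = 0.034 + 0.018 + 0.050 + 0.019 + 0.068 = 0.189.
P(U=e, V=c) − P(U=e)P(V=c) = 0.068 − 0.212×0.189 = 0.0279.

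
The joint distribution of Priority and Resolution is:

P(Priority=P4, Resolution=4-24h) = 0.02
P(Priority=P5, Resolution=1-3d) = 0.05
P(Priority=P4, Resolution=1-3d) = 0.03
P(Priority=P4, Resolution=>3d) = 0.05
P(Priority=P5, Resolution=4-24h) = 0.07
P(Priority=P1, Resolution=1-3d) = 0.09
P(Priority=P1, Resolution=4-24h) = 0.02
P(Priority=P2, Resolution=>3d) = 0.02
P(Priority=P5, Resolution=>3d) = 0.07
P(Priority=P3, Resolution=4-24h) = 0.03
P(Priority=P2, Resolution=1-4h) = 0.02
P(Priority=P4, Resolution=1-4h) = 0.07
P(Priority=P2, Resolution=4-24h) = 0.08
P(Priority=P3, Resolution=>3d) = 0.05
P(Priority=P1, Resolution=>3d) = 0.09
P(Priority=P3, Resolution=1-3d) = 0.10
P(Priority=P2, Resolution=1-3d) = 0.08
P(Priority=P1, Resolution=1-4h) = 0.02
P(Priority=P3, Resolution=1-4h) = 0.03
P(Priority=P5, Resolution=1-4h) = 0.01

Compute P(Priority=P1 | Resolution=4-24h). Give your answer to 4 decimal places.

P(Resolution=4-24h) = 0.02 + 0.08 + 0.03 + 0.02 + 0.07 = 0.22.
P(Priority=P1 | Resolution=4-24h) = 0.02/0.22 = 0.0909.

0.0909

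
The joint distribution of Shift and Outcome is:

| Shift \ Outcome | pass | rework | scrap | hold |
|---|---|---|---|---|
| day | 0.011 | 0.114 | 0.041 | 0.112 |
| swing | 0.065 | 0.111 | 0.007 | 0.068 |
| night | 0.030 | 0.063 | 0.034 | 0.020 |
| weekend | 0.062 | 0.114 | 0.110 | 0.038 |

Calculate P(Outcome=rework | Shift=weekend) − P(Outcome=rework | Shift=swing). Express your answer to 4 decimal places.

P(Shift=weekend) = 0.062 + 0.114 + 0.110 + 0.038 = 0.324; P(Outcome=rework | Shift=weekend) = 0.114/0.324 = 0.35185.
P(Shift=swing) = 0.065 + 0.111 + 0.007 + 0.068 = 0.251; P(Outcome=rework | Shift=swing) = 0.111/0.251 = 0.44223.
Difference = -0.0904.

-0.0904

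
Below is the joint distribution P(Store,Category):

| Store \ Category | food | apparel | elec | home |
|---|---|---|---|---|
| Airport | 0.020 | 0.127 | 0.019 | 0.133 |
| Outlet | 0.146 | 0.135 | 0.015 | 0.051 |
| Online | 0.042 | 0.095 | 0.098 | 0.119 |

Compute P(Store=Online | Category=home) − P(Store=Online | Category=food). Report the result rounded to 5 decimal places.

P(Category=home) = 0.133 + 0.051 + 0.119 = 0.303; P(Store=Online | Category=home) = 0.119/0.303 = 0.392739.
P(Category=food) = 0.020 + 0.146 + 0.042 = 0.208; P(Store=Online | Category=food) = 0.042/0.208 = 0.201923.
Difference = 0.19082.

0.19082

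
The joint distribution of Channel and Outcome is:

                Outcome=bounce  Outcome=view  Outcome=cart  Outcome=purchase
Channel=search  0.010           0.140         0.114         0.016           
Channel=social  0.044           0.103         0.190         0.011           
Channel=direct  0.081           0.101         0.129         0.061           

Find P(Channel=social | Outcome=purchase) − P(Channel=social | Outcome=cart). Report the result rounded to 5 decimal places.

P(Outcome=purchase) = 0.016 + 0.011 + 0.061 = 0.088; P(Channel=social | Outcome=purchase) = 0.011/0.088 = 0.125000.
P(Outcome=cart) = 0.114 + 0.190 + 0.129 = 0.433; P(Channel=social | Outcome=cart) = 0.190/0.433 = 0.438799.
Difference = -0.31380.

-0.31380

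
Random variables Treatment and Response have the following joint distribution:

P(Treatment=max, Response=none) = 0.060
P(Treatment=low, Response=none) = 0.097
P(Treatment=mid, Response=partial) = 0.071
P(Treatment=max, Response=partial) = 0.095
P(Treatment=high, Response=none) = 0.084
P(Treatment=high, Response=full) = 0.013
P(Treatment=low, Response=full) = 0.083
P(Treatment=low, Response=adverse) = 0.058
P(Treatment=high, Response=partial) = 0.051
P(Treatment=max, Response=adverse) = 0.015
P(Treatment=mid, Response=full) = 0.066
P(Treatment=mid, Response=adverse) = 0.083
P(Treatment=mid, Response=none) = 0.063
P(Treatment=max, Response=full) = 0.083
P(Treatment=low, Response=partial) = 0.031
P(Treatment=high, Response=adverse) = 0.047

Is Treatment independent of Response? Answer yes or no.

P(Treatment=max) = 0.253 and P(Response=adverse) = 0.203, so their product is 0.05136, but P(Treatment=max, Response=adverse) = 0.015. Since these differ, Treatment and Response are not independent.

no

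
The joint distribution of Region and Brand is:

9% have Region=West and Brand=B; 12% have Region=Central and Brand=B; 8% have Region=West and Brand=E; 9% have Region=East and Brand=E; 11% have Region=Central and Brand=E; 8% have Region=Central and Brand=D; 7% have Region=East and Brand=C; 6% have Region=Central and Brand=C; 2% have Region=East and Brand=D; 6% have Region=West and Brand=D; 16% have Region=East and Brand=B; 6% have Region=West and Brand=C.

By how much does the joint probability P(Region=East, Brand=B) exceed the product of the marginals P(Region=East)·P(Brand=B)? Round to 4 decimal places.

0.0342

P(Region=East) = 0.16 + 0.07 + 0.02 + 0.09 = 0.34.
P(Brand=B) = 0.16 + 0.09 + 0.12 = 0.37.
P(Region=East, Brand=B) − P(Region=East)P(Brand=B) = 0.16 − 0.34×0.37 = 0.0342.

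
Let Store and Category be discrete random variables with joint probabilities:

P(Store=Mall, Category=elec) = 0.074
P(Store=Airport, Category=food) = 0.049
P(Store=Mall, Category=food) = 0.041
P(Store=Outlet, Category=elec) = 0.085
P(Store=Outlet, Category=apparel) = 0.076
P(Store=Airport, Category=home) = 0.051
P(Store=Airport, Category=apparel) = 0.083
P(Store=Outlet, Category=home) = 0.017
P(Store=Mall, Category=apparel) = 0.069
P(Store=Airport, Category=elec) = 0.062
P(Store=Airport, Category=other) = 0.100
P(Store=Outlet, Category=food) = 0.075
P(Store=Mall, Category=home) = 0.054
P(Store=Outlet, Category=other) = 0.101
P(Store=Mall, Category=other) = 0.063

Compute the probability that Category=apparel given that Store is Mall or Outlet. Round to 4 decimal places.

0.2214

P(Store=Mall) = 0.041 + 0.069 + 0.074 + 0.054 + 0.063 = 0.301.
P(Store=Outlet) = 0.075 + 0.076 + 0.085 + 0.017 + 0.101 = 0.354.
P(Store ∈ {Mall, Outlet}) = 0.301 + 0.354 = 0.655; P(Category=apparel, Store ∈ {Mall, Outlet}) = 0.069 + 0.076 = 0.145.
P(Category=apparel | Store ∈ {Mall, Outlet}) = 0.145/0.655 = 0.2214.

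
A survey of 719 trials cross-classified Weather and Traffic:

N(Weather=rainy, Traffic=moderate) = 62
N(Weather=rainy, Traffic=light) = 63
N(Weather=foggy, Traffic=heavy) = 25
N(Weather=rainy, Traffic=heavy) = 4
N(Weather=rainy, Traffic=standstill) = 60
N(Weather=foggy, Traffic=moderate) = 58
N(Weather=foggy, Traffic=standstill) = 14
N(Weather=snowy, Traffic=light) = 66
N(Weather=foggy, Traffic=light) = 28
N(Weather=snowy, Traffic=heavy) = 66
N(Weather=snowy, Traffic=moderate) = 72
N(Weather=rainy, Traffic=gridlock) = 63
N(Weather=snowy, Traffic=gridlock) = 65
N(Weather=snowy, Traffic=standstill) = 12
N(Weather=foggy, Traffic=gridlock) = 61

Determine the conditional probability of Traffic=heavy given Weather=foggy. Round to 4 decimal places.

Total with Weather=foggy: 28 + 58 + 25 + 61 + 14 = 186.
P(Traffic=heavy | Weather=foggy) = 25/186 = 0.1344.

0.1344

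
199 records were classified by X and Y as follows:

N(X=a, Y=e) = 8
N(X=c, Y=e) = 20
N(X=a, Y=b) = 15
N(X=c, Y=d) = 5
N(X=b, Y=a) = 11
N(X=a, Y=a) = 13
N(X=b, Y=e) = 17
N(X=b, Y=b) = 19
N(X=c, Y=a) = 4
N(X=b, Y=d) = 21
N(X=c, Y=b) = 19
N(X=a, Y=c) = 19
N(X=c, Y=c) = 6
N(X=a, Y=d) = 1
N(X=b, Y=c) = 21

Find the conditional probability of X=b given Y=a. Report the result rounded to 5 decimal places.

Total with Y=a: 13 + 11 + 4 = 28.
P(X=b | Y=a) = 11/28 = 0.39286.

0.39286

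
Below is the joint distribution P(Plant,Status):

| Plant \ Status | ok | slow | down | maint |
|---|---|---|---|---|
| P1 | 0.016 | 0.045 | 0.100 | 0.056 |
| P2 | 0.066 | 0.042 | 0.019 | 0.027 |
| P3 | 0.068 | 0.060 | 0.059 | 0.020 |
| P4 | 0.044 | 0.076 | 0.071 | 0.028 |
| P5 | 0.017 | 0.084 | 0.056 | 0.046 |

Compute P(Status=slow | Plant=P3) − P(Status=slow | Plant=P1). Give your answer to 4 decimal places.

0.0825

P(Plant=P3) = 0.068 + 0.060 + 0.059 + 0.020 = 0.207; P(Status=slow | Plant=P3) = 0.060/0.207 = 0.28986.
P(Plant=P1) = 0.016 + 0.045 + 0.100 + 0.056 = 0.217; P(Status=slow | Plant=P1) = 0.045/0.217 = 0.20737.
Difference = 0.0825.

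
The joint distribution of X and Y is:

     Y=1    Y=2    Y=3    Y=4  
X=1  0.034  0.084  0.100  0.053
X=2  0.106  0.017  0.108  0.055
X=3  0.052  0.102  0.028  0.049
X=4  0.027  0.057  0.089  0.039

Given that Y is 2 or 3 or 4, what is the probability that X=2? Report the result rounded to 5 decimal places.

P(Y=2) = 0.084 + 0.017 + 0.102 + 0.057 = 0.260.
P(Y=3) = 0.100 + 0.108 + 0.028 + 0.089 = 0.325.
P(Y=4) = 0.053 + 0.055 + 0.049 + 0.039 = 0.196.
P(Y ∈ {2, 3, 4}) = 0.260 + 0.325 + 0.196 = 0.781; P(X=2, Y ∈ {2, 3, 4}) = 0.017 + 0.108 + 0.055 = 0.180.
P(X=2 | Y ∈ {2, 3, 4}) = 0.180/0.781 = 0.23047.

0.23047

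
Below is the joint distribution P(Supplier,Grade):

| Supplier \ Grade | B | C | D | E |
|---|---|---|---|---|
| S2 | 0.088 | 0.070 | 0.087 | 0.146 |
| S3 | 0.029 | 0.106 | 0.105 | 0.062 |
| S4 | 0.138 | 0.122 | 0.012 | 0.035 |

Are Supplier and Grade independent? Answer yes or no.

no

P(Supplier=S4) = 0.307 and P(Grade=B) = 0.255, so their product is 0.07829, but P(Supplier=S4, Grade=B) = 0.138. Since these differ, Supplier and Grade are not independent.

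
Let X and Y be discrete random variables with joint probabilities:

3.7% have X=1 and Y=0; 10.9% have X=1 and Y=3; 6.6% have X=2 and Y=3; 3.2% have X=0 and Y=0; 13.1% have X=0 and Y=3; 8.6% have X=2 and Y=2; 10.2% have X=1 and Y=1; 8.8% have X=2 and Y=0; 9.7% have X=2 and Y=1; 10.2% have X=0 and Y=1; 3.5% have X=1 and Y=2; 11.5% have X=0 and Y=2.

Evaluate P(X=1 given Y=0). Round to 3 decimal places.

0.236

P(Y=0) = 0.032 + 0.037 + 0.088 = 0.157.
P(X=1 | Y=0) = 0.037/0.157 = 0.236.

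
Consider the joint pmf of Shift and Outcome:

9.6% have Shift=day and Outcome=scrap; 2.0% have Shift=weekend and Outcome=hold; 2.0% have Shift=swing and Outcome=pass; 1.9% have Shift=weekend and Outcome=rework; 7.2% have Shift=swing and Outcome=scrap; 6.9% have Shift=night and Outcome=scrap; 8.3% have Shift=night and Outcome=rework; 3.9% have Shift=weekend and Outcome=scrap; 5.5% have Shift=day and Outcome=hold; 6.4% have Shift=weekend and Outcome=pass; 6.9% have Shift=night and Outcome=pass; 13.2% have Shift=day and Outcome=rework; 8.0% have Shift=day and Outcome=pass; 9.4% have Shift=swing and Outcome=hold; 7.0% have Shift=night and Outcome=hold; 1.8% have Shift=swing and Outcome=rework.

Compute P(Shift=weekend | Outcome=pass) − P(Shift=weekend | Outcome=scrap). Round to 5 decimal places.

P(Outcome=pass) = 0.080 + 0.020 + 0.069 + 0.064 = 0.233; P(Shift=weekend | Outcome=pass) = 0.064/0.233 = 0.274678.
P(Outcome=scrap) = 0.096 + 0.072 + 0.069 + 0.039 = 0.276; P(Shift=weekend | Outcome=scrap) = 0.039/0.276 = 0.141304.
Difference = 0.13337.

0.13337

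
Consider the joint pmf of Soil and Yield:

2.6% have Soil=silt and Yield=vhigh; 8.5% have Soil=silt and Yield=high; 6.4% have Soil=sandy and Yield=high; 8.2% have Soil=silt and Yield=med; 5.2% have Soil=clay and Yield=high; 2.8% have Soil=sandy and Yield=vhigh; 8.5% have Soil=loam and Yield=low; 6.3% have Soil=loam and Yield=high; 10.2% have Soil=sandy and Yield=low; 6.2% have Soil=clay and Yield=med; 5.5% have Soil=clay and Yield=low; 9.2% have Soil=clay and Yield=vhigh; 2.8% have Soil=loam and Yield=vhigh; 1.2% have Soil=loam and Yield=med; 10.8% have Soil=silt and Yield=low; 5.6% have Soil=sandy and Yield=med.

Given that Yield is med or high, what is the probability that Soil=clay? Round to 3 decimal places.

0.239

P(Yield=med) = 0.056 + 0.012 + 0.062 + 0.082 = 0.212.
P(Yield=high) = 0.064 + 0.063 + 0.052 + 0.085 = 0.264.
P(Yield ∈ {med, high}) = 0.212 + 0.264 = 0.476; P(Soil=clay, Yield ∈ {med, high}) = 0.062 + 0.052 = 0.114.
P(Soil=clay | Yield ∈ {med, high}) = 0.114/0.476 = 0.239.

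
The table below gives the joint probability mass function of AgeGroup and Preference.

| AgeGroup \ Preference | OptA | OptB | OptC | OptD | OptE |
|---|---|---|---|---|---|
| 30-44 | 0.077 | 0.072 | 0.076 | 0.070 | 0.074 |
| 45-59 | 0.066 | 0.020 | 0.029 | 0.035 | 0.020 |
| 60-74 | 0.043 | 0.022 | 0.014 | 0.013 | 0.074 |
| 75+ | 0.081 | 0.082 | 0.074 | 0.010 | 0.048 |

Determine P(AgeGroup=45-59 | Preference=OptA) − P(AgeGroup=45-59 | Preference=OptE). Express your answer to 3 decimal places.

0.155

P(Preference=OptA) = 0.077 + 0.066 + 0.043 + 0.081 = 0.267; P(AgeGroup=45-59 | Preference=OptA) = 0.066/0.267 = 0.2472.
P(Preference=OptE) = 0.074 + 0.020 + 0.074 + 0.048 = 0.216; P(AgeGroup=45-59 | Preference=OptE) = 0.020/0.216 = 0.0926.
Difference = 0.155.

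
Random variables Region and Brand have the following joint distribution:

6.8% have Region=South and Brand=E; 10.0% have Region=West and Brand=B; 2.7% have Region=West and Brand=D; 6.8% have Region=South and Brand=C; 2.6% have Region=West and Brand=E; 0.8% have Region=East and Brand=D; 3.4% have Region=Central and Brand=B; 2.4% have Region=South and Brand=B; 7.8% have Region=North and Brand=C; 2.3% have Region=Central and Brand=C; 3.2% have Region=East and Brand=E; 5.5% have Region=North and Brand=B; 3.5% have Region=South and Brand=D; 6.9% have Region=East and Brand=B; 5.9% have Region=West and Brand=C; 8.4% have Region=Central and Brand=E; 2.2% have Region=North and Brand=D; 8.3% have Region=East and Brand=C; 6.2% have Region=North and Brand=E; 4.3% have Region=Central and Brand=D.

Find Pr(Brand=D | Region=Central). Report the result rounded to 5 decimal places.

0.23370

P(Region=Central) = 0.034 + 0.023 + 0.043 + 0.084 = 0.184.
P(Brand=D | Region=Central) = 0.043/0.184 = 0.23370.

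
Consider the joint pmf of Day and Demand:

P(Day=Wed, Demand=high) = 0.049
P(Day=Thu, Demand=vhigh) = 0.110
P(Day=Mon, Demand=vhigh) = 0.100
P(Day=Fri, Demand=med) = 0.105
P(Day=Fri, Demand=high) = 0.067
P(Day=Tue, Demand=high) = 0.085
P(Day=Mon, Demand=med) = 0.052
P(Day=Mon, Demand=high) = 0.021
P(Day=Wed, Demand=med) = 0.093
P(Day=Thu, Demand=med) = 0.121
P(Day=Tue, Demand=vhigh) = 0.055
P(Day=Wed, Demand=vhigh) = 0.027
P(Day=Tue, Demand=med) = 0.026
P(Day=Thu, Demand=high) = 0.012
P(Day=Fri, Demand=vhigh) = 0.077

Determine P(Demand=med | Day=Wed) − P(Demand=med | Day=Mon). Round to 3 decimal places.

P(Day=Wed) = 0.093 + 0.049 + 0.027 = 0.169; P(Demand=med | Day=Wed) = 0.093/0.169 = 0.5503.
P(Day=Mon) = 0.052 + 0.021 + 0.100 = 0.173; P(Demand=med | Day=Mon) = 0.052/0.173 = 0.3006.
Difference = 0.250.

0.250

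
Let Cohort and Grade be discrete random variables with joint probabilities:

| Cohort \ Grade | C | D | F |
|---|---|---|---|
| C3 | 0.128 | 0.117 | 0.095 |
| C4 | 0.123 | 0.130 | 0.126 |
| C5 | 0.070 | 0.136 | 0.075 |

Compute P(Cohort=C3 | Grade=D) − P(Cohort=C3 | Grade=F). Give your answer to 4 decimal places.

-0.0155

P(Grade=D) = 0.117 + 0.130 + 0.136 = 0.383; P(Cohort=C3 | Grade=D) = 0.117/0.383 = 0.30548.
P(Grade=F) = 0.095 + 0.126 + 0.075 = 0.296; P(Cohort=C3 | Grade=F) = 0.095/0.296 = 0.32095.
Difference = -0.0155.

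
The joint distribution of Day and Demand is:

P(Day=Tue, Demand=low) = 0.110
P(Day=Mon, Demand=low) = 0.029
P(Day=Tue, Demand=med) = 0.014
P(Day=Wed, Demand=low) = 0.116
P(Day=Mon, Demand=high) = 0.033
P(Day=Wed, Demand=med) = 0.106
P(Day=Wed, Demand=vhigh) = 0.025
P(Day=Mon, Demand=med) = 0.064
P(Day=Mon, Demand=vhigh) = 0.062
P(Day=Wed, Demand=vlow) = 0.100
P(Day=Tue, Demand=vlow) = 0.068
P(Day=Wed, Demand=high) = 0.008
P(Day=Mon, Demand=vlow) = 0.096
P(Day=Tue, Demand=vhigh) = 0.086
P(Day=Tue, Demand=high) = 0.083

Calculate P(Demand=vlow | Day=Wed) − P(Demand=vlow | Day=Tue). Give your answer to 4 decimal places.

0.0933

P(Day=Wed) = 0.100 + 0.116 + 0.106 + 0.008 + 0.025 = 0.355; P(Demand=vlow | Day=Wed) = 0.100/0.355 = 0.28169.
P(Day=Tue) = 0.068 + 0.110 + 0.014 + 0.083 + 0.086 = 0.361; P(Demand=vlow | Day=Tue) = 0.068/0.361 = 0.18837.
Difference = 0.0933.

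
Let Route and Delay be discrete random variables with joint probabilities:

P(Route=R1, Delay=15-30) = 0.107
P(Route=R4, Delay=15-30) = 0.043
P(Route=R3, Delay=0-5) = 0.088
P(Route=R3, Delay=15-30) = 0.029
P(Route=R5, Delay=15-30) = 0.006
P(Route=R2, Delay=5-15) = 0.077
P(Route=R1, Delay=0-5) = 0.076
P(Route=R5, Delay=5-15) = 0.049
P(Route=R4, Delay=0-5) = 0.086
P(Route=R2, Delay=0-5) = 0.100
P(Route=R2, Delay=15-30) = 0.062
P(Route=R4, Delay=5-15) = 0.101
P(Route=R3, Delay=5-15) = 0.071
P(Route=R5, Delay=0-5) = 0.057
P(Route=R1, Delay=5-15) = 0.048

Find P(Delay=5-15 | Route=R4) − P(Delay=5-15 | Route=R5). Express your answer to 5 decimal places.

P(Route=R4) = 0.086 + 0.101 + 0.043 = 0.230; P(Delay=5-15 | Route=R4) = 0.101/0.230 = 0.439130.
P(Route=R5) = 0.057 + 0.049 + 0.006 = 0.112; P(Delay=5-15 | Route=R5) = 0.049/0.112 = 0.437500.
Difference = 0.00163.

0.00163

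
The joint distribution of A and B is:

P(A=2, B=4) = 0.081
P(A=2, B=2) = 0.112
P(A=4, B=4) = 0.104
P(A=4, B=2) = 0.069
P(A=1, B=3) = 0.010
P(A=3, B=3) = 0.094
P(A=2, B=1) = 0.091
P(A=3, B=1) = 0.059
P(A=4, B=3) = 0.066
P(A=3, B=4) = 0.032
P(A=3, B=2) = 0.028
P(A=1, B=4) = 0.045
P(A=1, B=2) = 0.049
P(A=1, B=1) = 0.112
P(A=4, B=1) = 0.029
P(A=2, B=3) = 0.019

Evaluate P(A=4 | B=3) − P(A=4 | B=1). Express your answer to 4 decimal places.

0.2495

P(B=3) = 0.010 + 0.019 + 0.094 + 0.066 = 0.189; P(A=4 | B=3) = 0.066/0.189 = 0.34921.
P(B=1) = 0.112 + 0.091 + 0.059 + 0.029 = 0.291; P(A=4 | B=1) = 0.029/0.291 = 0.09966.
Difference = 0.2495.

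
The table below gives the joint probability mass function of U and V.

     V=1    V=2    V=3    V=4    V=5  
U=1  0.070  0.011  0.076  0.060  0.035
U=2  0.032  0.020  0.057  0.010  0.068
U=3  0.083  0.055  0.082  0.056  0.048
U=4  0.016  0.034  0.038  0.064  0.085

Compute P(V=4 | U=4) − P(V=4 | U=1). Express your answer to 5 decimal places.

P(U=4) = 0.016 + 0.034 + 0.038 + 0.064 + 0.085 = 0.237; P(V=4 | U=4) = 0.064/0.237 = 0.270042.
P(U=1) = 0.070 + 0.011 + 0.076 + 0.060 + 0.035 = 0.252; P(V=4 | U=1) = 0.060/0.252 = 0.238095.
Difference = 0.03195.

0.03195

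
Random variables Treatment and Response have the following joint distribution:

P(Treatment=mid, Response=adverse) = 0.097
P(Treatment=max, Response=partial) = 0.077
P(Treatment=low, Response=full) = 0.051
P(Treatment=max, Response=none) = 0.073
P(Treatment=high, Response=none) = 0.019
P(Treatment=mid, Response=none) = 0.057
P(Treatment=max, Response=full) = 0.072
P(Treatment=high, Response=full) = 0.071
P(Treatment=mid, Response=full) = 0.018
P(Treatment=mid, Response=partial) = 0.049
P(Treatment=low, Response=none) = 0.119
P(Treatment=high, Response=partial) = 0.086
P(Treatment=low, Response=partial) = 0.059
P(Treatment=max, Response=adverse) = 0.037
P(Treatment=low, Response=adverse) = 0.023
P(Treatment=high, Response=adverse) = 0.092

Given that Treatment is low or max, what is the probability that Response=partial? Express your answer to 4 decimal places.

0.2661

P(Treatment=low) = 0.119 + 0.059 + 0.051 + 0.023 = 0.252.
P(Treatment=max) = 0.073 + 0.077 + 0.072 + 0.037 = 0.259.
P(Treatment ∈ {low, max}) = 0.252 + 0.259 = 0.511; P(Response=partial, Treatment ∈ {low, max}) = 0.059 + 0.077 = 0.136.
P(Response=partial | Treatment ∈ {low, max}) = 0.136/0.511 = 0.2661.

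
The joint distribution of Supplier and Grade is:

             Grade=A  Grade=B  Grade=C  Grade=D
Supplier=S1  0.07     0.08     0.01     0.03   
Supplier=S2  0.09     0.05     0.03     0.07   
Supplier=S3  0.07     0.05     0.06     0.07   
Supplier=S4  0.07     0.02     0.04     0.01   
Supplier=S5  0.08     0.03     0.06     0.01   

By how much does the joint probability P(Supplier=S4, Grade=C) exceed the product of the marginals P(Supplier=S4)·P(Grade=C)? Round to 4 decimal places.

P(Supplier=S4) = 0.07 + 0.02 + 0.04 + 0.01 = 0.14.
P(Grade=C) = 0.01 + 0.03 + 0.06 + 0.04 + 0.06 = 0.20.
P(Supplier=S4, Grade=C) − P(Supplier=S4)P(Grade=C) = 0.04 − 0.14×0.20 = 0.0120.

0.0120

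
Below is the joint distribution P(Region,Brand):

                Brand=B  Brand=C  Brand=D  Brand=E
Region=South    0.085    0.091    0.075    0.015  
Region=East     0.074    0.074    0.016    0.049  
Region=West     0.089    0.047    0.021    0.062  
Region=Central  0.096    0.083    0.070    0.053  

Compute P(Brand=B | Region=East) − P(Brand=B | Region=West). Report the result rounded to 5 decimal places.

-0.05897

P(Region=East) = 0.074 + 0.074 + 0.016 + 0.049 = 0.213; P(Brand=B | Region=East) = 0.074/0.213 = 0.347418.
P(Region=West) = 0.089 + 0.047 + 0.021 + 0.062 = 0.219; P(Brand=B | Region=West) = 0.089/0.219 = 0.406393.
Difference = -0.05897.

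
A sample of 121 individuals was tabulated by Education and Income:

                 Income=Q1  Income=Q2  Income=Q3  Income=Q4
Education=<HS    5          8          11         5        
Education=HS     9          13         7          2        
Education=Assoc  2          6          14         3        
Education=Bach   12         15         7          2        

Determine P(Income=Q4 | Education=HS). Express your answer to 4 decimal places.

Total with Education=HS: 9 + 13 + 7 + 2 = 31.
P(Income=Q4 | Education=HS) = 2/31 = 0.0645.

0.0645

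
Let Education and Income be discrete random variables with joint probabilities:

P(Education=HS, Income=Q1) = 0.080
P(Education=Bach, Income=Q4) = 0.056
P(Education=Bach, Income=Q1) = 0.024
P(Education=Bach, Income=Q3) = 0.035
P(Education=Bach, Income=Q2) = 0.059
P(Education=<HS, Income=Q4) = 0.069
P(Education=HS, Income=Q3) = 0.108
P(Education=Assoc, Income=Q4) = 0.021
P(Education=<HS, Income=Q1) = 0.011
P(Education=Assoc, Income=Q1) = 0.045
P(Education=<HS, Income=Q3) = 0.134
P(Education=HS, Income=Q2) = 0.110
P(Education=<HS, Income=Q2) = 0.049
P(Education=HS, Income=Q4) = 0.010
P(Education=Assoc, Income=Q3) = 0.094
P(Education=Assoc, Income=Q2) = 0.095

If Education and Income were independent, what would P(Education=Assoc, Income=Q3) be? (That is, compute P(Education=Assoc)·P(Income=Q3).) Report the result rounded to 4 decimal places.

0.0946

P(Education=Assoc) = 0.045 + 0.095 + 0.094 + 0.021 = 0.255.
P(Income=Q3) = 0.134 + 0.108 + 0.094 + 0.035 = 0.371.
Product: 0.255 × 0.371 = 0.0946.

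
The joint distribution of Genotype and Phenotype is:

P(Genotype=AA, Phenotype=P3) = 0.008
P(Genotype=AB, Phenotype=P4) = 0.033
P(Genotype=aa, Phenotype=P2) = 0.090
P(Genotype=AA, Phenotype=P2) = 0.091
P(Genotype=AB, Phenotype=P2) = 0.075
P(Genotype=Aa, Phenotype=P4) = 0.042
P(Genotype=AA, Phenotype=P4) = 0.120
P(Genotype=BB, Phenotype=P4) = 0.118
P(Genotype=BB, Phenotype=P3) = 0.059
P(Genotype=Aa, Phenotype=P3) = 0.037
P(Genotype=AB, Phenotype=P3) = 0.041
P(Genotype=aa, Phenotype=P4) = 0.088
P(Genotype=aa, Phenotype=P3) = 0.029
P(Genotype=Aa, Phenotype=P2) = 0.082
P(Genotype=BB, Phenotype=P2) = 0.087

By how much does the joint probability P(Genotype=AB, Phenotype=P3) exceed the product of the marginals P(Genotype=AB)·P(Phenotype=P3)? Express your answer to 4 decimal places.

0.0151

P(Genotype=AB) = 0.075 + 0.041 + 0.033 = 0.149.
P(Phenotype=P3) = 0.008 + 0.037 + 0.029 + 0.041 + 0.059 = 0.174.
P(Genotype=AB, Phenotype=P3) − P(Genotype=AB)P(Phenotype=P3) = 0.041 − 0.149×0.174 = 0.0151.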